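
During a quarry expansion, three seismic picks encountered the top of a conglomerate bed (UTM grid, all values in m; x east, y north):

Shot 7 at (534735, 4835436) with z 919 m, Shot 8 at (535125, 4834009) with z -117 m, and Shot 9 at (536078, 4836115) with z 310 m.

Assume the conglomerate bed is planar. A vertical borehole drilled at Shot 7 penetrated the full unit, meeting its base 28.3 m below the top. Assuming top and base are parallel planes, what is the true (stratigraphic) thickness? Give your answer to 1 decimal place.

21.1 m

Let the plane be z = a·x + b·y + c.
Shot 8−Shot 7: 390a − 1427b = −1036;  Shot 9−Shot 7: 1343a + 679b = −609.
Solving gives a = −0.72090, b = 0.52898.
|∇z| = √(a²+b²) = 0.89416, so dip δ = arctan(0.89416) = 41.80°.
True thickness = vertical thickness × cos δ = 28.3 × cos 41.80° = 21.1 m.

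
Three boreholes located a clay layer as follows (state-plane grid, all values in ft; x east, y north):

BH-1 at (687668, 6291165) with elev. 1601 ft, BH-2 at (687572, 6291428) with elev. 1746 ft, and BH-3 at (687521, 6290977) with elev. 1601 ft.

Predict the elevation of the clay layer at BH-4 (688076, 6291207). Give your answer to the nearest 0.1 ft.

Let the plane be z = a·x + b·y + c.
BH-2−BH-1: −96a + 263b = 145;  BH-3−BH-1: −147a − 188b = 0.
Solving gives a = −0.480699713, b = 0.375866265.
Then c = 1601 − a·687668 − b·6291165 = −2032473.88.
At (688076, 6291207): z = −330757.9 + 2364652.5 − 2032473.88 = 1420.7 ft.

1420.7 ft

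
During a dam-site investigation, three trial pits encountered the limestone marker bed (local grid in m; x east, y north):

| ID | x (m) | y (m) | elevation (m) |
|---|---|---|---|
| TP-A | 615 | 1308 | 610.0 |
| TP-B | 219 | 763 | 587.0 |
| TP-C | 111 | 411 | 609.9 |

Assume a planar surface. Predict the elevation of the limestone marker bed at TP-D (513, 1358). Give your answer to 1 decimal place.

Two edge vectors: TP-A→TP-B = (-396, -545, -23), TP-A→TP-C = (-504, -897, -0.1).
Normal n = (TP-A→TP-B) × (TP-A→TP-C) = (-20576.5, 11552.4, 80532).
So ∂z/∂x = −n_x/n_z = 0.255507 and ∂z/∂y = −n_y/n_z = −0.143451.
Intercept c from TP-A: 610 − 157.14 + 187.63 = 640.50.
At (513, 1358): z = 131.1 − 194.8 + 640.50 = 576.8 m.

576.8 m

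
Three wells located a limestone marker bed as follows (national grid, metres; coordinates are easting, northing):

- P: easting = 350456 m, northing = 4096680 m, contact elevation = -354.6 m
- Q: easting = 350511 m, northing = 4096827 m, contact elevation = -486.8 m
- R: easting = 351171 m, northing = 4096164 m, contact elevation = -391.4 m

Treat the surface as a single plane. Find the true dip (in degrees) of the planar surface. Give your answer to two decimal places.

Let the plane be z = a·easting + b·northing + c.
Q−P: 55a + 147b = −132.2;  R−P: 715a − 516b = −36.8.
Solving gives a = −0.55156, b = −0.69295.
Gradient magnitude |∇z| = √(a² + b²) = √(0.30422 + 0.48019) = 0.88567.
True dip = arctan(0.88567) = 41.53°, dipping toward NE (azimuth ≈ 039°).

41.53°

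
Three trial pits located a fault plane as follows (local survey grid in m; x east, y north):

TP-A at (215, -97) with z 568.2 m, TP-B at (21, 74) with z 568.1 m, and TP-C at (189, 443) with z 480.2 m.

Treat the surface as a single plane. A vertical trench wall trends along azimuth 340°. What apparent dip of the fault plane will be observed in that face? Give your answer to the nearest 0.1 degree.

Let the plane be z = a·x + b·y + c.
TP-B−TP-A: −194a + 171b = −0.1;  TP-C−TP-A: −26a + 540b = −88.
Solving gives a = −0.14947, b = −0.17016.
Unit vector along 340° is (sin 340°, cos 340°) = (-0.3420, 0.9397).
Slope in that direction = a·(-0.3420) + b·(0.9397) = −0.10878.
Apparent dip = arctan|0.10878| = 6.2° (true dip is 12.8°, so apparent ≤ true as expected).

6.2°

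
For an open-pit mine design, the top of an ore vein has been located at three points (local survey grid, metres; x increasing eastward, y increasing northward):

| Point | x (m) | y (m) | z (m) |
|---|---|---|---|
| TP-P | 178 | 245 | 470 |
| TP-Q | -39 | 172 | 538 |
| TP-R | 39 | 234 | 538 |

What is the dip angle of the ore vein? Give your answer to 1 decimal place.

41.1°

Two edge vectors: TP-P→TP-Q = (-217, -73, 68), TP-P→TP-R = (-139, -11, 68).
Normal n = (TP-P→TP-Q) × (TP-P→TP-R) = (-4216, 5304, -7760).
So ∂z/∂x = −n_x/n_z = −0.54330 and ∂z/∂y = −n_y/n_z = 0.68351.
Gradient magnitude |∇z| = √(a² + b²) = √(0.29517 + 0.46718) = 0.87313.
True dip = arctan(0.87313) = 41.1°, dipping toward SE (azimuth ≈ 142°).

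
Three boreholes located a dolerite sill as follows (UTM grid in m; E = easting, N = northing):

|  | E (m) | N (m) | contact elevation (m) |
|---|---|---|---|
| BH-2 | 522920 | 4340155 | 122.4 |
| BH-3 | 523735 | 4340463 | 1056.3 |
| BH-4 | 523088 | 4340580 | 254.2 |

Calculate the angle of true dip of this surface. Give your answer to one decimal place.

50.7°

Let the plane be z = a·E + b·N + c.
BH-3−BH-2: 815a + 308b = 933.9;  BH-4−BH-2: 168a + 425b = 131.8.
Solving gives a = 1.20935, b = −0.16793.
Gradient magnitude |∇z| = √(a² + b²) = √(1.46254 + 0.02820) = 1.22096.
True dip = arctan(1.22096) = 50.7°, dipping toward W (azimuth ≈ 278°).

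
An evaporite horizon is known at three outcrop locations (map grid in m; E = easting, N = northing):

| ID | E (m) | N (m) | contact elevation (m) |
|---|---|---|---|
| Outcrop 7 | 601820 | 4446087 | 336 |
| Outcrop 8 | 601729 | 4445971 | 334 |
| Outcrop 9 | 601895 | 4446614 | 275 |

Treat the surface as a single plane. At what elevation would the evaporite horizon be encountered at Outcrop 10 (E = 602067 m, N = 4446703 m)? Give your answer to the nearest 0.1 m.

Two edge vectors: Outcrop 7→Outcrop 8 = (-91, -116, -2), Outcrop 7→Outcrop 9 = (75, 527, -61).
Normal n = (Outcrop 7→Outcrop 8) × (Outcrop 7→Outcrop 9) = (8130, -5701, -39257).
So ∂z/∂E = −n_x/n_z = 0.207096823 and ∂z/∂N = −n_y/n_z = −0.145222508.
Intercept c from Outcrop 7: 336 − 124635.01 + 645671.91 = 521372.89.
At (602067, 4446703): z = 124686.2 − 645761.4 + 521372.89 = 297.7 m.

297.7 m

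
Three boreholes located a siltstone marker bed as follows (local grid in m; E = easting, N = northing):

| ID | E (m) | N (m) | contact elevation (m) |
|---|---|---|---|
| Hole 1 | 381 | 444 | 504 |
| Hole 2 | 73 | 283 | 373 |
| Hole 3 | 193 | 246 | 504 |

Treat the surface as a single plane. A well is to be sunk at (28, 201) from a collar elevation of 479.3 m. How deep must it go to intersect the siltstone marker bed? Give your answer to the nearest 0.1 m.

Let the plane be z = a·E + b·N + c.
Hole 2−Hole 1: −308a − 161b = −131;  Hole 3−Hole 1: −188a − 198b = 0.
Solving gives a = 0.84445, b = −0.80180.
Then c = 504 − a·381 − b·444 = 538.26.
At (28, 201): z_contact = 23.64 − 161.16 + 538.26 = 400.75 m.
Depth below ground = 479.3 − 400.75 = 78.6 m.

78.6 m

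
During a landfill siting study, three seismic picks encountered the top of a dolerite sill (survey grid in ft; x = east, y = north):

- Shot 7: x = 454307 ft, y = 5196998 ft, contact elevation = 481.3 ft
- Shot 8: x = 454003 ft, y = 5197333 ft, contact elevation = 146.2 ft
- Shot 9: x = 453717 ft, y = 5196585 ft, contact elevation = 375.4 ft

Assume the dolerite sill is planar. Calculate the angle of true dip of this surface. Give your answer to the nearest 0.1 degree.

36.6°

Two edge vectors: Shot 7→Shot 8 = (-304, 335, -335.1), Shot 7→Shot 9 = (-590, -413, -105.9).
Normal n = (Shot 7→Shot 8) × (Shot 7→Shot 9) = (-173872.8, 165515.4, 323202).
So ∂z/∂x = −n_x/n_z = 0.53797 and ∂z/∂y = −n_y/n_z = −0.51211.
Gradient magnitude |∇z| = √(a² + b²) = √(0.28941 + 0.26226) = 0.74274.
True dip = arctan(0.74274) = 36.6°, dipping toward NW (azimuth ≈ 314°).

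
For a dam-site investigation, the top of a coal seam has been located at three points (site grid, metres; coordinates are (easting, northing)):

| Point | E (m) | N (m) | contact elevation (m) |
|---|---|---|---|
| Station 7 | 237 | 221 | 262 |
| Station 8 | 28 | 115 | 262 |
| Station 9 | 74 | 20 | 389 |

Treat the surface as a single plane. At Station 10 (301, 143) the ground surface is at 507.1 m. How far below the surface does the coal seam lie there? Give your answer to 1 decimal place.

126.5 m

Let the plane be z = a·E + b·N + c.
Station 8−Station 7: −209a − 106b = 0;  Station 9−Station 7: −163a − 201b = 127.
Solving gives a = 0.54434, b = −1.07327.
Then c = 262 − a·237 − b·221 = 370.18.
At (301, 143): z_contact = 163.85 − 153.48 + 370.18 = 380.55 m.
Depth below ground = 507.1 − 380.55 = 126.5 m.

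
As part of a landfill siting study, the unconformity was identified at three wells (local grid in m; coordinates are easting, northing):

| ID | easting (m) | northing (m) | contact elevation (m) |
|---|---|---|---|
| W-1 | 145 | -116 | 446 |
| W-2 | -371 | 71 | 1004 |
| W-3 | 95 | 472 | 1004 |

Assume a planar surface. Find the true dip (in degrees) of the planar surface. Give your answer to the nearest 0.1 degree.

Let the plane be z = a·easting + b·northing + c.
W-2−W-1: −516a + 187b = 558;  W-3−W-1: −50a + 588b = 558.
Solving gives a = −0.76093, b = 0.88427.
Gradient magnitude |∇z| = √(a² + b²) = √(0.57902 + 0.78194) = 1.16660.
True dip = arctan(1.16660) = 49.4°, dipping toward SE (azimuth ≈ 139°).

49.4°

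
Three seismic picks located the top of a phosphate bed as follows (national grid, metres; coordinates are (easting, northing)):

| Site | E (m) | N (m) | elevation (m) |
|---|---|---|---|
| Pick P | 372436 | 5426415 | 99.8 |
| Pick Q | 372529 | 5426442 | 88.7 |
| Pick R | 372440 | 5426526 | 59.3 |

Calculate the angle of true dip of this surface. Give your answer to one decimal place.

Two edge vectors: Pick P→Pick Q = (93, 27, -11.1), Pick P→Pick R = (4, 111, -40.5).
Normal n = (Pick P→Pick Q) × (Pick P→Pick R) = (138.6, 3722.1, 10215).
So ∂z/∂E = −n_x/n_z = −0.01357 and ∂z/∂N = −n_y/n_z = −0.36438.
Gradient magnitude |∇z| = √(a² + b²) = √(0.00018 + 0.13277) = 0.36463.
True dip = arctan(0.36463) = 20.0°, dipping toward N (azimuth ≈ 002°).

20.0°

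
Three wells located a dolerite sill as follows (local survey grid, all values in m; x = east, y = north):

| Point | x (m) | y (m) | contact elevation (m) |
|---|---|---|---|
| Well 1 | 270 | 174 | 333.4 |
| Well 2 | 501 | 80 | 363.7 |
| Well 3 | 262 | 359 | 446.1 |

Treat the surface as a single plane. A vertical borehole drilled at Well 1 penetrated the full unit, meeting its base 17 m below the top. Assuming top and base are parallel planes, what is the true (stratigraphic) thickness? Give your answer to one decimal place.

13.7 m

Let the plane be z = a·x + b·y + c.
Well 2−Well 1: 231a − 94b = 30.3;  Well 3−Well 1: −8a + 185b = 112.7.
Solving gives a = 0.38585, b = 0.62587.
|∇z| = √(a²+b²) = 0.73526, so dip δ = arctan(0.73526) = 36.33°.
True thickness = vertical thickness × cos δ = 17 × cos 36.33° = 13.7 m.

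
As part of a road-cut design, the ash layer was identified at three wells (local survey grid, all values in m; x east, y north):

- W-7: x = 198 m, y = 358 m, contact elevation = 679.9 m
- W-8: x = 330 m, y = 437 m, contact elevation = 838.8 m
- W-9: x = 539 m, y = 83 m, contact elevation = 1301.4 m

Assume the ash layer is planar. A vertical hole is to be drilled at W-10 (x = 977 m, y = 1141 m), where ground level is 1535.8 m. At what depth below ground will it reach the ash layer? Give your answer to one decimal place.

Two edge vectors: W-7→W-8 = (132, 79, 158.9), W-7→W-9 = (341, -275, 621.5).
Normal n = (W-7→W-8) × (W-7→W-9) = (92796, -27853.1, -63239).
So ∂z/∂x = −n_x/n_z = 1.467386 and ∂z/∂y = −n_y/n_z = −0.440442.
Intercept c from W-7: 679.9 − 290.54 + 157.68 = 547.04.
At (977, 1141): z_contact = 1433.64 − 502.54 + 547.04 = 1478.13 m.
Depth below ground = 1535.8 − 1478.13 = 57.7 m.

57.7 m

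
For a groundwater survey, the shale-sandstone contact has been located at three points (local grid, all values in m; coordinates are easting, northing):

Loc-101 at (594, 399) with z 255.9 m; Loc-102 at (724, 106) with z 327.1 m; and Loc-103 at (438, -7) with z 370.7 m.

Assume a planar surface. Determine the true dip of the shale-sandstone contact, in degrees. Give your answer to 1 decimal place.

15.0°

Two edge vectors: Loc-101→Loc-102 = (130, -293, 71.2), Loc-101→Loc-103 = (-156, -406, 114.8).
Normal n = (Loc-101→Loc-102) × (Loc-101→Loc-103) = (-4729.2, -26031.2, -98488).
So ∂z/∂easting = −n_x/n_z = −0.04802 and ∂z/∂northing = −n_y/n_z = −0.26431.
Gradient magnitude |∇z| = √(a² + b²) = √(0.00231 + 0.06986) = 0.26863.
True dip = arctan(0.26863) = 15.0°, dipping toward N (azimuth ≈ 010°).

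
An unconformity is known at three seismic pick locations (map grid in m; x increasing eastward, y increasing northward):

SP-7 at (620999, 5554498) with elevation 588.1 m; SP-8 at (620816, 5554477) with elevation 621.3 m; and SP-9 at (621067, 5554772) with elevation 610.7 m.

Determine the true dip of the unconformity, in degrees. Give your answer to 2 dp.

Let the plane be z = a·x + b·y + c.
SP-8−SP-7: −183a − 21b = 33.2;  SP-9−SP-7: 68a + 274b = 22.6.
Solving gives a = −0.19648, b = 0.13124.
Gradient magnitude |∇z| = √(a² + b²) = √(0.03860 + 0.01722) = 0.23628.
True dip = arctan(0.23628) = 13.29°, dipping toward ESE (azimuth ≈ 124°).

13.29°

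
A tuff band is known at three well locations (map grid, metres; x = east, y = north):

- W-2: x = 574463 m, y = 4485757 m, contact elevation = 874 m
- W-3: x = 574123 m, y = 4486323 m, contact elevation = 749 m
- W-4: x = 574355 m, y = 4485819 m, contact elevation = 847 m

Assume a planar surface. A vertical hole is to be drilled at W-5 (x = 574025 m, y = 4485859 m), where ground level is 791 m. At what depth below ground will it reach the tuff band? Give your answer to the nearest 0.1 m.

10.4 m

Two edge vectors: W-2→W-3 = (-340, 566, -125), W-2→W-4 = (-108, 62, -27).
Normal n = (W-2→W-3) × (W-2→W-4) = (-7532, 4320, 40048).
So ∂z/∂x = −n_x/n_z = 0.188074311 and ∂z/∂y = −n_y/n_z = −0.107870555.
Intercept c from W-2: 874 − 108041.73 + 483881.10 = 376713.37.
At (574025, 4485859): z_contact = 107959.36 − 483892.10 + 376713.37 = 780.62 m.
Depth below ground = 791 − 780.62 = 10.4 m.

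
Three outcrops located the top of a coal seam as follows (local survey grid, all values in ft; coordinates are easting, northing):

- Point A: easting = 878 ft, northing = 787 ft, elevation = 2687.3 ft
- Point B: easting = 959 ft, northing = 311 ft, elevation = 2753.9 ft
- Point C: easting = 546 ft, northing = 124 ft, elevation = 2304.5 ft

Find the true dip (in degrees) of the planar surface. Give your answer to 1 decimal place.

Let the plane be z = a·easting + b·northing + c.
Point B−Point A: 81a − 476b = 66.6;  Point C−Point A: −332a − 663b = −382.8.
Solving gives a = 1.06911, b = 0.04201.
Gradient magnitude |∇z| = √(a² + b²) = √(1.14300 + 0.00177) = 1.06994.
True dip = arctan(1.06994) = 46.9°, dipping toward W (azimuth ≈ 268°).

46.9°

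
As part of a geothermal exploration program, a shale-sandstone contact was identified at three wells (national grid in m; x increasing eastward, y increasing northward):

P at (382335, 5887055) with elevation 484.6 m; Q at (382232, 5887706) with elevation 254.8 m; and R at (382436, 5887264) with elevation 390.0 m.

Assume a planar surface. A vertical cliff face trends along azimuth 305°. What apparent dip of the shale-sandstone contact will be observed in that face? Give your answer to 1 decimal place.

Let the plane be z = a·x + b·y + c.
Q−P: −103a + 651b = −229.8;  R−P: 101a + 209b = −94.6.
Solving gives a = −0.15532, b = −0.37757.
Unit vector along 305° is (sin 305°, cos 305°) = (-0.8192, 0.5736).
Slope in that direction = a·(-0.8192) + b·(0.5736) = −0.08933.
Apparent dip = arctan|0.08933| = 5.1° (true dip is 22.2°, so apparent ≤ true as expected).

5.1°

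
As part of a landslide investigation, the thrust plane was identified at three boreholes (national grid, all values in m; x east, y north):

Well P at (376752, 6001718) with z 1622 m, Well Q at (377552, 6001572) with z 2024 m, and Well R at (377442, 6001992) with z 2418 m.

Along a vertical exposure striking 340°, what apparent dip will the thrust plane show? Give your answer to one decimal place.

Let the plane be z = a·x + b·y + c.
Well Q−Well P: 800a − 146b = 402;  Well R−Well P: 690a + 274b = 796.
Solving gives a = 0.70752, b = 1.12340.
Unit vector along 340° is (sin 340°, cos 340°) = (-0.3420, 0.9397).
Slope in that direction = a·(-0.3420) + b·(0.9397) = 0.81366.
Apparent dip = arctan|0.81366| = 39.1° (true dip is 53.0°, so apparent ≤ true as expected).

39.1°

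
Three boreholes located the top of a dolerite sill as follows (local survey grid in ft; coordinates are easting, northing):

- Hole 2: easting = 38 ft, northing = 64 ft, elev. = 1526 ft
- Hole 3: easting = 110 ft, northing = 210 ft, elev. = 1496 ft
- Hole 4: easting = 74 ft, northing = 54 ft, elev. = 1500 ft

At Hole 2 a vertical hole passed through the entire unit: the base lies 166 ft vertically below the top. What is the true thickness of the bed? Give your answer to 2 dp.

136.11 ft

Let the plane be z = a·easting + b·northing + c.
Hole 3−Hole 2: 72a + 146b = −30;  Hole 4−Hole 2: 36a − 10b = −26.
Solving gives a = −0.68541, b = 0.13253.
|∇z| = √(a²+b²) = 0.69810, so dip δ = arctan(0.69810) = 34.92°.
True thickness = vertical thickness × cos δ = 166 × cos 34.92° = 136.11 ft.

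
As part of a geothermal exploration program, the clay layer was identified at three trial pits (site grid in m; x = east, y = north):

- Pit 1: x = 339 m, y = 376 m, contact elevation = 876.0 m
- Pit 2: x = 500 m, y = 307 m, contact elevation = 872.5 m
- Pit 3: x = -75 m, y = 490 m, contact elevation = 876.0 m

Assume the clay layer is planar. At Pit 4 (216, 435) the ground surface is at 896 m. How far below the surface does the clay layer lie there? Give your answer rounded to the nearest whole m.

16 m

Two edge vectors: Pit 1→Pit 2 = (161, -69, -3.5), Pit 1→Pit 3 = (-414, 114, 0).
Normal n = (Pit 1→Pit 2) × (Pit 1→Pit 3) = (399, 1449, -10212).
So ∂z/∂x = −n_x/n_z = 0.03907 and ∂z/∂y = −n_y/n_z = 0.14189.
Intercept c from Pit 1: 876 − 13.25 − 53.35 = 809.40.
At (216, 435): z_contact = 8.4 + 61.7 + 809.40 = 879.6 m.
Depth below ground = 896 − 879.6 = 16 m.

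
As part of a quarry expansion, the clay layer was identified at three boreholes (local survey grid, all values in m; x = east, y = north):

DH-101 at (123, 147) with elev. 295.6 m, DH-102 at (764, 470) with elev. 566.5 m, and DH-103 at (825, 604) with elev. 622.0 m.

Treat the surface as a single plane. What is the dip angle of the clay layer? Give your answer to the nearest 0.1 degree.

21.8°

Let the plane be z = a·x + b·y + c.
DH-102−DH-101: 641a + 323b = 270.9;  DH-103−DH-101: 702a + 457b = 326.4.
Solving gives a = 0.27759, b = 0.28781.
Gradient magnitude |∇z| = √(a² + b²) = √(0.07706 + 0.08284) = 0.39987.
True dip = arctan(0.39987) = 21.8°, dipping toward SW (azimuth ≈ 224°).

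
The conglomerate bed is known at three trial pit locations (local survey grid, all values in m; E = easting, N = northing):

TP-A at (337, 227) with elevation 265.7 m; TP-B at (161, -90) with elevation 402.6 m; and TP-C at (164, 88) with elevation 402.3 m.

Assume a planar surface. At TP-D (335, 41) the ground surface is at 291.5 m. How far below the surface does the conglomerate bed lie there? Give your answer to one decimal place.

26.4 m

Two edge vectors: TP-A→TP-B = (-176, -317, 136.9), TP-A→TP-C = (-173, -139, 136.6).
Normal n = (TP-A→TP-B) × (TP-A→TP-C) = (-24273.1, 357.9, -30377).
So ∂z/∂E = −n_x/n_z = −0.79906 and ∂z/∂N = −n_y/n_z = 0.01178.
Intercept c from TP-A: 265.7 + 269.28 − 2.67 = 532.31.
At (335, 41): z_contact = −267.69 + 0.48 + 532.31 = 265.11 m.
Depth below ground = 291.5 − 265.11 = 26.4 m.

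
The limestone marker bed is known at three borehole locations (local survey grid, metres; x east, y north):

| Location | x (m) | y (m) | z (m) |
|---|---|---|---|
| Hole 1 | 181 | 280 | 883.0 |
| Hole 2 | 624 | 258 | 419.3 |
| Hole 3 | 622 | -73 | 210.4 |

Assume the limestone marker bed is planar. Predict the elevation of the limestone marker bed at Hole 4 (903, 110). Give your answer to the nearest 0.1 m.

41.8 m

Two edge vectors: Hole 1→Hole 2 = (443, -22, -463.7), Hole 1→Hole 3 = (441, -353, -672.6).
Normal n = (Hole 1→Hole 2) × (Hole 1→Hole 3) = (-148888.9, 93470.1, -146677).
So ∂z/∂x = −n_x/n_z = −1.01508 and ∂z/∂y = −n_y/n_z = 0.63725.
Intercept c from Hole 1: 883 + 183.73 − 178.43 = 888.30.
At (903, 110): z = −916.6 + 70.1 + 888.30 = 41.8 m.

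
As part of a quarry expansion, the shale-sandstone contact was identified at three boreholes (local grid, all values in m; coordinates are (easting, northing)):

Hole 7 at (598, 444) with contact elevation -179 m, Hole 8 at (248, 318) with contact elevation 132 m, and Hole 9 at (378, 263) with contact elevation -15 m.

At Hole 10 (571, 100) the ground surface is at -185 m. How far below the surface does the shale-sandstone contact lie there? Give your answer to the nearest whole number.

Two edge vectors: Hole 7→Hole 8 = (-350, -126, 311), Hole 7→Hole 9 = (-220, -181, 164).
Normal n = (Hole 7→Hole 8) × (Hole 7→Hole 9) = (35627, -11020, 35630).
So ∂z/∂E = −n_x/n_z = −0.99992 and ∂z/∂N = −n_y/n_z = 0.30929.
Intercept c from Hole 7: -179 + 597.95 − 137.32 = 281.62.
At (571, 100): z_contact = −571.0 + 30.9 + 281.62 = -258.4 m.
Depth below ground = -185 − (-258.4) = 73 m.

73 m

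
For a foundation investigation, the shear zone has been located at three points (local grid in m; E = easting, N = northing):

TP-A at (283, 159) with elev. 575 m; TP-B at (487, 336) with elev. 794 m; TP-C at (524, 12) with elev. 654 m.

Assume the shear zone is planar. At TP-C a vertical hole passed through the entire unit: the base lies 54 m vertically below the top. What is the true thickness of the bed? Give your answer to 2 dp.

Two edge vectors: TP-A→TP-B = (204, 177, 219), TP-A→TP-C = (241, -147, 79).
Normal n = (TP-A→TP-B) × (TP-A→TP-C) = (46176, 36663, -72645).
So ∂z/∂E = −n_x/n_z = 0.63564 and ∂z/∂N = −n_y/n_z = 0.50469.
|∇z| = √(a²+b²) = 0.81163, so dip δ = arctan(0.81163) = 39.06°.
True thickness = vertical thickness × cos δ = 54 × cos 39.06° = 41.93 m.

41.93 m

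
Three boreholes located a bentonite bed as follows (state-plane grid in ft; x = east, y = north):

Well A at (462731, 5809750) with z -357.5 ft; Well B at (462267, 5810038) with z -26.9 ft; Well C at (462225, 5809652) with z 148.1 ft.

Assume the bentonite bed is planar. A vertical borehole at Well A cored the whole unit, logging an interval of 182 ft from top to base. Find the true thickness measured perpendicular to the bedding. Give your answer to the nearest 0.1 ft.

129.0 ft

Let the plane be z = a·x + b·y + c.
Well B−Well A: −464a + 288b = 330.6;  Well C−Well A: −506a − 98b = 505.6.
Solving gives a = −0.93102, b = −0.35206.
|∇z| = √(a²+b²) = 0.99537, so dip δ = arctan(0.99537) = 44.87°.
True thickness = vertical thickness × cos δ = 182 × cos 44.87° = 129.0 ft.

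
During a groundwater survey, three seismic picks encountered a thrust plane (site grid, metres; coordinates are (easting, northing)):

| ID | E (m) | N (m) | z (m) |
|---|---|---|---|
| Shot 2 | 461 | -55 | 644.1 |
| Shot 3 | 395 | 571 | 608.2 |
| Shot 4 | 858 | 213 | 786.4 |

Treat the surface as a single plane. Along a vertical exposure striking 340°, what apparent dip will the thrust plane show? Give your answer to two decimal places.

8.19°

Let the plane be z = a·E + b·N + c.
Shot 3−Shot 2: −66a + 626b = −35.9;  Shot 4−Shot 2: 397a + 268b = 142.3.
Solving gives a = 0.37076, b = −0.01826.
Unit vector along 340° is (sin 340°, cos 340°) = (-0.3420, 0.9397).
Slope in that direction = a·(-0.3420) + b·(0.9397) = −0.14397.
Apparent dip = arctan|0.14397| = 8.19° (true dip is 20.4°, so apparent ≤ true as expected).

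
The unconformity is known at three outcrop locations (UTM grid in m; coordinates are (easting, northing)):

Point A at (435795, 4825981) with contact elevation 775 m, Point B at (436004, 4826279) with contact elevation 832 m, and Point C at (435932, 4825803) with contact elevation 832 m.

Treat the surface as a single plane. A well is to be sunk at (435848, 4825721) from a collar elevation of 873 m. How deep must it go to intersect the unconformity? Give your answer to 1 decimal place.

65.9 m

Let the plane be z = a·E + b·N + c.
Point B−Point A: 209a + 298b = 57;  Point C−Point A: 137a − 178b = 57.
Solving gives a = 0.347721331, b = −0.052596504.
Then c = 775 − a·435795 − b·4825981 = 103069.51.
At (435848, 4825721): z_contact = 151553.65 − 253816.05 + 103069.51 = 807.10 m.
Depth below ground = 873 − 807.10 = 65.9 m.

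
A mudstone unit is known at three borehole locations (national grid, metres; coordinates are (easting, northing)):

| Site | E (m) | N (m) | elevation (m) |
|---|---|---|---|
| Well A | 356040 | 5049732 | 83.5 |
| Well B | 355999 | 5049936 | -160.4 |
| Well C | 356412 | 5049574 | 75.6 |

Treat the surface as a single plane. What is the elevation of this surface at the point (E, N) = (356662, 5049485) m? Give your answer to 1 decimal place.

47.7 m

Two edge vectors: Well A→Well B = (-41, 204, -243.9), Well A→Well C = (372, -158, -7.9).
Normal n = (Well A→Well B) × (Well A→Well C) = (-40147.8, -91054.7, -69410).
So ∂z/∂E = −n_x/n_z = −0.578415214 and ∂z/∂N = −n_y/n_z = −1.311838352.
Intercept c from Well A: 83.5 + 205938.95 + 6624432.10 = 6830454.56.
At (356662, 5049485): z = −206298.7 − 6624108.1 + 6830454.56 = 47.7 m.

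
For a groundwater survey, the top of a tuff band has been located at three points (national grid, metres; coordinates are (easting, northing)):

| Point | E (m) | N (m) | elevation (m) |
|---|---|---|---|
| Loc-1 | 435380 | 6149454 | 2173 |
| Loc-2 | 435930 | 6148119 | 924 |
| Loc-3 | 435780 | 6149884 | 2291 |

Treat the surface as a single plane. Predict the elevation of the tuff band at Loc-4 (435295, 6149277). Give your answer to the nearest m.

2085 m

Let the plane be z = a·E + b·N + c.
Loc-2−Loc-1: 550a − 1335b = −1249;  Loc-3−Loc-1: 400a + 430b = 118.
Solving gives a = −0.49258923, b = 0.73264114.
Then c = 2173 − a·435380 − b·6149454 = −4288706.50.
At (435295, 6149277): z = −214421.6 + 4505213.3 − 4288706.50 = 2085.2 m.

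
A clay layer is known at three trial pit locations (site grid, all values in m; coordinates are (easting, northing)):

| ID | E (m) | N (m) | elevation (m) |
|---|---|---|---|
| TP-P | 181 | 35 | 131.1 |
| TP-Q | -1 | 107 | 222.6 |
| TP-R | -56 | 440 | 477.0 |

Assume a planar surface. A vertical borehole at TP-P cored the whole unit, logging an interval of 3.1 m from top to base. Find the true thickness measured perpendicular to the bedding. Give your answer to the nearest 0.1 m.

Let the plane be z = a·E + b·N + c.
TP-Q−TP-P: −182a + 72b = 91.5;  TP-R−TP-P: −237a + 405b = 345.9.
Solving gives a = −0.21454, b = 0.72853.
|∇z| = √(a²+b²) = 0.75946, so dip δ = arctan(0.75946) = 37.22°.
True thickness = vertical thickness × cos δ = 3.1 × cos 37.22° = 2.5 m.

2.5 m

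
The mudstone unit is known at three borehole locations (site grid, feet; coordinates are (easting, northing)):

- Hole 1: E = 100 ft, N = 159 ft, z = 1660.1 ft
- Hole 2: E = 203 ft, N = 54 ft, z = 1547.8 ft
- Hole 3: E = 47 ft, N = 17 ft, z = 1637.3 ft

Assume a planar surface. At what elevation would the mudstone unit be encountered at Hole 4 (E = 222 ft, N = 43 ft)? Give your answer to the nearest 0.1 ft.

Two edge vectors: Hole 1→Hole 2 = (103, -105, -112.3), Hole 1→Hole 3 = (-53, -142, -22.8).
Normal n = (Hole 1→Hole 2) × (Hole 1→Hole 3) = (-13552.6, 8300.3, -20191).
So ∂z/∂E = −n_x/n_z = −0.67122 and ∂z/∂N = −n_y/n_z = 0.41109.
Intercept c from Hole 1: 1660.1 + 67.12 − 65.36 = 1661.86.
At (222, 43): z = −149.0 + 17.7 + 1661.86 = 1530.5 ft.

1530.5 ft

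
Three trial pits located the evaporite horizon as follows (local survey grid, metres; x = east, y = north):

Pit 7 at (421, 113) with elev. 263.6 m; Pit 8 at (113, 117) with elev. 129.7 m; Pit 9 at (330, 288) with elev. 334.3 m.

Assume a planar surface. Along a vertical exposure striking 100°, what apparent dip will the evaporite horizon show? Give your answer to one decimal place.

Let the plane be z = a·x + b·y + c.
Pit 8−Pit 7: −308a + 4b = −133.9;  Pit 9−Pit 7: −91a + 175b = 70.7.
Solving gives a = 0.44298, b = 0.63435.
Unit vector along 100° is (sin 100°, cos 100°) = (0.9848, -0.1736).
Slope in that direction = a·(0.9848) + b·(-0.1736) = 0.32610.
Apparent dip = arctan|0.32610| = 18.1° (true dip is 37.7°, so apparent ≤ true as expected).

18.1°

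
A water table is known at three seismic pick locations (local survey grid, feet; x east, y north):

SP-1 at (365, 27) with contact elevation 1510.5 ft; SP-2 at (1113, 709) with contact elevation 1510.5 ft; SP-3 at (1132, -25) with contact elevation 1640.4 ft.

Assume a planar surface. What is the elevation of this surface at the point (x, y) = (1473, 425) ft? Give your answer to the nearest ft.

1616 ft

Let the plane be z = a·x + b·y + c.
SP-2−SP-1: 748a + 682b = 0;  SP-3−SP-1: 767a − 52b = 129.9.
Solving gives a = 0.15764, b = −0.17289.
Then c = 1510.5 − a·365 − b·27 = 1457.63.
At (1473, 425): z = 232.2 − 73.5 + 1457.63 = 1616.4 ft.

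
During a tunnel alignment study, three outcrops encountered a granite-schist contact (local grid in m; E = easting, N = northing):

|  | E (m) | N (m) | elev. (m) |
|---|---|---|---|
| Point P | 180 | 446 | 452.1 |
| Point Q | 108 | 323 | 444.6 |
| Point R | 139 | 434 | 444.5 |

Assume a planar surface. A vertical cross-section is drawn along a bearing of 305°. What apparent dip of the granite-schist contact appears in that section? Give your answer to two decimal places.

11.23°

Two edge vectors: Point P→Point Q = (-72, -123, -7.5), Point P→Point R = (-41, -12, -7.6).
Normal n = (Point P→Point Q) × (Point P→Point R) = (844.8, -239.7, -4179).
So ∂z/∂E = −n_x/n_z = 0.20215 and ∂z/∂N = −n_y/n_z = −0.05736.
Unit vector along 305° is (sin 305°, cos 305°) = (-0.8192, 0.5736).
Slope in that direction = a·(-0.8192) + b·(0.5736) = −0.19849.
Apparent dip = arctan|0.19849| = 11.23° (true dip is 11.9°, so apparent ≤ true as expected).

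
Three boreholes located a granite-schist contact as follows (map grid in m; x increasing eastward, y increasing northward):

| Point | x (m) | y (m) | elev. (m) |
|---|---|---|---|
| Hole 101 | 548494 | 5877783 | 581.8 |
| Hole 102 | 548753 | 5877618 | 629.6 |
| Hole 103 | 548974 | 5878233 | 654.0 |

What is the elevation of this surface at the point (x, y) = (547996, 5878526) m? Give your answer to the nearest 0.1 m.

480.7 m

Two edge vectors: Hole 101→Hole 102 = (259, -165, 47.8), Hole 101→Hole 103 = (480, 450, 72.2).
Normal n = (Hole 101→Hole 102) × (Hole 101→Hole 103) = (-33423, 4244.2, 195750).
So ∂z/∂x = −n_x/n_z = 0.170743295 and ∂z/∂y = −n_y/n_z = −0.021681737.
Intercept c from Hole 101: 581.8 − 93651.67 + 127440.54 = 34370.67.
At (547996, 5878526): z = 93566.6 − 127456.7 + 34370.67 = 480.7 m.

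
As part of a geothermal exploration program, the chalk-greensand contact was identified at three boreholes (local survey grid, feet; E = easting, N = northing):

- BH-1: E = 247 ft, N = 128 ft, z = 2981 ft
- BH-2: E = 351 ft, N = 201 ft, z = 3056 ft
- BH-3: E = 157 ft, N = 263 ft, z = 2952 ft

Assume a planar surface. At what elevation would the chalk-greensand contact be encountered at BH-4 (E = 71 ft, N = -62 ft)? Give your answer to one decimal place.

2842.0 ft

Let the plane be z = a·E + b·N + c.
BH-2−BH-1: 104a + 73b = 75;  BH-3−BH-1: −90a + 135b = −29.
Solving gives a = 0.59398, b = 0.18117.
Then c = 2981 − a·247 − b·128 = 2811.10.
At (71, -62): z = 42.2 − 11.2 + 2811.10 = 2842.0 ft.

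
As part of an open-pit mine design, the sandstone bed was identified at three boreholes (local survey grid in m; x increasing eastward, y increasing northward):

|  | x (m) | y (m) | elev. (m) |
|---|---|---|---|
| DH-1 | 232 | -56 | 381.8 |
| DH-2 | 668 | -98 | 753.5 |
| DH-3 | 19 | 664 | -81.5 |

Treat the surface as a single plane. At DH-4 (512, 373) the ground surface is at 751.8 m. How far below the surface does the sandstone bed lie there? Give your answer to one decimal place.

314.9 m

Two edge vectors: DH-1→DH-2 = (436, -42, 371.7), DH-1→DH-3 = (-213, 720, -463.3).
Normal n = (DH-1→DH-2) × (DH-1→DH-3) = (-248165.4, 122826.7, 304974).
So ∂z/∂x = −n_x/n_z = 0.81373 and ∂z/∂y = −n_y/n_z = −0.40274.
Intercept c from DH-1: 381.8 − 188.78 − 22.55 = 170.46.
At (512, 373): z_contact = 416.63 − 150.22 + 170.46 = 436.87 m.
Depth below ground = 751.8 − 436.87 = 314.9 m.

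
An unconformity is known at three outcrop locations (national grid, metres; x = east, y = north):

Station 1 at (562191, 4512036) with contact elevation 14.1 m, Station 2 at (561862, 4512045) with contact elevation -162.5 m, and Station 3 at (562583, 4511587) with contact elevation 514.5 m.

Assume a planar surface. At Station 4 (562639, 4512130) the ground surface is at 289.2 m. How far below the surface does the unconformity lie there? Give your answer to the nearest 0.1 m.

104.9 m

Two edge vectors: Station 1→Station 2 = (-329, 9, -176.6), Station 1→Station 3 = (392, -449, 500.4).
Normal n = (Station 1→Station 2) × (Station 1→Station 3) = (-74789.8, 95404.4, 144193).
So ∂z/∂x = −n_x/n_z = 0.518678438 and ∂z/∂y = −n_y/n_z = −0.661643769.
Intercept c from Station 1: 14.1 − 291596.35 + 2985360.51 = 2693778.26.
At (562639, 4512130): z_contact = 291828.72 − 2985422.70 + 2693778.26 = 184.27 m.
Depth below ground = 289.2 − 184.27 = 104.9 m.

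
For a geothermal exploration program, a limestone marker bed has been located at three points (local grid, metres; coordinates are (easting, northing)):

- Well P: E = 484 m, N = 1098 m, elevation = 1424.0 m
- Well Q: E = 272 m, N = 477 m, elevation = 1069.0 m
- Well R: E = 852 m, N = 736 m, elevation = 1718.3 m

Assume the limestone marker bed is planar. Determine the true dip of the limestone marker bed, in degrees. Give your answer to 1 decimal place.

46.2°

Let the plane be z = a·E + b·N + c.
Well Q−Well P: −212a − 621b = −355;  Well R−Well P: 368a − 362b = 294.3.
Solving gives a = 1.01965, b = 0.22357.
Gradient magnitude |∇z| = √(a² + b²) = √(1.03968 + 0.04998) = 1.04387.
True dip = arctan(1.04387) = 46.2°, dipping toward WSW (azimuth ≈ 258°).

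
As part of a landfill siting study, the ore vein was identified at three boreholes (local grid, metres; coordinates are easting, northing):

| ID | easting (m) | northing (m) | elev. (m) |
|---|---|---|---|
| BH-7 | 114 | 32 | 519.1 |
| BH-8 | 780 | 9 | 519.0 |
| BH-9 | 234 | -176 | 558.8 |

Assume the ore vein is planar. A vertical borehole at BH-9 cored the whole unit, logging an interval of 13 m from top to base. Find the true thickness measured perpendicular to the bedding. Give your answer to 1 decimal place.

Two edge vectors: BH-7→BH-8 = (666, -23, -0.1), BH-7→BH-9 = (120, -208, 39.7).
Normal n = (BH-7→BH-8) × (BH-7→BH-9) = (-933.9, -26452.2, -135768).
So ∂z/∂easting = −n_x/n_z = −0.00688 and ∂z/∂northing = −n_y/n_z = −0.19483.
|∇z| = √(a²+b²) = 0.19496, so dip δ = arctan(0.19496) = 11.03°.
True thickness = vertical thickness × cos δ = 13 × cos 11.03° = 12.8 m.

12.8 m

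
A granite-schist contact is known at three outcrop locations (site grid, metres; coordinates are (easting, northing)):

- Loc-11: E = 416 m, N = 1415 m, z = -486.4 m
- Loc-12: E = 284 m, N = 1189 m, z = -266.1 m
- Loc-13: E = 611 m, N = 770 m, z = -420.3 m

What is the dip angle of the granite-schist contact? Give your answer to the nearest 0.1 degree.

Let the plane be z = a·E + b·N + c.
Loc-12−Loc-11: −132a − 226b = 220.3;  Loc-13−Loc-11: 195a − 645b = 66.1.
Solving gives a = −0.98409, b = −0.40000.
Gradient magnitude |∇z| = √(a² + b²) = √(0.96844 + 0.16000) = 1.06228.
True dip = arctan(1.06228) = 46.7°, dipping toward ENE (azimuth ≈ 068°).

46.7°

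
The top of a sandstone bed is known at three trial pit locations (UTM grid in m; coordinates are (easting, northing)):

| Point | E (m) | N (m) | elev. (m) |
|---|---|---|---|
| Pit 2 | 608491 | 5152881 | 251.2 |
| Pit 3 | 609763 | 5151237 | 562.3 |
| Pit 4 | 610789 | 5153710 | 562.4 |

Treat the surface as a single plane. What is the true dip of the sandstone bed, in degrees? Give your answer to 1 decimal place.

Two edge vectors: Pit 2→Pit 3 = (1272, -1644, 311.1), Pit 2→Pit 4 = (2298, 829, 311.2).
Normal n = (Pit 2→Pit 3) × (Pit 2→Pit 4) = (-769514.7, 319061.4, 4832400).
So ∂z/∂E = −n_x/n_z = 0.15924 and ∂z/∂N = −n_y/n_z = −0.06603.
Gradient magnitude |∇z| = √(a² + b²) = √(0.02536 + 0.00436) = 0.17239.
True dip = arctan(0.17239) = 9.8°, dipping toward WNW (azimuth ≈ 293°).

9.8°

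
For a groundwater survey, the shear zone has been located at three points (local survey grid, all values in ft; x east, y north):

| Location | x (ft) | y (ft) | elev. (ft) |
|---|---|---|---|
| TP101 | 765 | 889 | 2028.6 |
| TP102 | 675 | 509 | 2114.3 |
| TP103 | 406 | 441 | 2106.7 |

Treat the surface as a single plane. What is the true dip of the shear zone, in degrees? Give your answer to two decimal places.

Let the plane be z = a·x + b·y + c.
TP102−TP101: −90a − 380b = 85.7;  TP103−TP101: −359a − 448b = 78.1.
Solving gives a = 0.09069, b = −0.24701.
Gradient magnitude |∇z| = √(a² + b²) = √(0.00823 + 0.06101) = 0.26313.
True dip = arctan(0.26313) = 14.74°, dipping toward NNW (azimuth ≈ 340°).

14.74°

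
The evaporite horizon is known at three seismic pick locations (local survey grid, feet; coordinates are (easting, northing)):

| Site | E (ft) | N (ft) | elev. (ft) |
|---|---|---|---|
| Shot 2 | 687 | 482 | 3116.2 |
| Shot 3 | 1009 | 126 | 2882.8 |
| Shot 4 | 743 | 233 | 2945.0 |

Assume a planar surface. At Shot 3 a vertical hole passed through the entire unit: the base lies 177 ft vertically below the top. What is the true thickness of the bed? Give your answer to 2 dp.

145.02 ft

Two edge vectors: Shot 2→Shot 3 = (322, -356, -233.4), Shot 2→Shot 4 = (56, -249, -171.2).
Normal n = (Shot 2→Shot 3) × (Shot 2→Shot 4) = (2830.6, 42056, -60242).
So ∂z/∂E = −n_x/n_z = 0.04699 and ∂z/∂N = −n_y/n_z = 0.69812.
|∇z| = √(a²+b²) = 0.69970, so dip δ = arctan(0.69970) = 34.98°.
True thickness = vertical thickness × cos δ = 177 × cos 34.98° = 145.02 ft.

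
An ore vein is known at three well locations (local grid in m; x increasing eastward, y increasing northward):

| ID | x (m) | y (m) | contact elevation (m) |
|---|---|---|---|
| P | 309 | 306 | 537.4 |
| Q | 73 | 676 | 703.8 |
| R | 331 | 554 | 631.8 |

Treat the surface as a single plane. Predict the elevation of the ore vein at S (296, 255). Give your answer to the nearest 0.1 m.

Let the plane be z = a·x + b·y + c.
Q−P: −236a + 370b = 166.4;  R−P: 22a + 248b = 94.4.
Solving gives a = −0.09509, b = 0.38908.
Then c = 537.4 − a·309 − b·306 = 447.72.
At (296, 255): z = −28.1 + 99.2 + 447.72 = 518.8 m.

518.8 m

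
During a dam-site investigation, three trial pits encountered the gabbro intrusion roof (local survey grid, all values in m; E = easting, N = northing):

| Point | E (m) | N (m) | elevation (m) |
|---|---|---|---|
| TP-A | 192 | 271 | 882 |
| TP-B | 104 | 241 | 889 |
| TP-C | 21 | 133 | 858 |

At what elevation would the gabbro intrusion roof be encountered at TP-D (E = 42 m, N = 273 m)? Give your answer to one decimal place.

Two edge vectors: TP-A→TP-B = (-88, -30, 7), TP-A→TP-C = (-171, -138, -24).
Normal n = (TP-A→TP-B) × (TP-A→TP-C) = (1686, -3309, 7014).
So ∂z/∂E = −n_x/n_z = −0.24038 and ∂z/∂N = −n_y/n_z = 0.47177.
Intercept c from TP-A: 882 + 46.15 − 127.85 = 800.30.
At (42, 273): z = −10.1 + 128.8 + 800.30 = 919.0 m.

919.0 m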